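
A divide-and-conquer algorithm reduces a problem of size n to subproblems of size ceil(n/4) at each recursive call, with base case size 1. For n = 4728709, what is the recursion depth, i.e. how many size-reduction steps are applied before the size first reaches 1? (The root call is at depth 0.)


Each step divides the size by 4 (rounding up); after k steps the size is ceil(n/4^k), which equals 1 exactly when 4^k >= n.
So the depth is the smallest k with 4^k >= 4728709, i.e. ceil(log_4(4728709)).
4^11 = 4194304 < 4728709 <= 16777216 = 4^12
Recursion depth = 12


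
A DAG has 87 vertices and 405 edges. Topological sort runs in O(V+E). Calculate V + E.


V = 87 (vertex processing)
E = 405 (edge processing)
V + E = 87 + 405 = 492


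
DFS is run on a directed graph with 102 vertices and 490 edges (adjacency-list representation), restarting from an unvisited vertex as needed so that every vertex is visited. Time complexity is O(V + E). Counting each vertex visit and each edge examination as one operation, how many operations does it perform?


A full DFS traversal processes each vertex exactly once (push/pop on stack).
Each directed edge is examined once.
V = 102, E = 490
V + E = 592


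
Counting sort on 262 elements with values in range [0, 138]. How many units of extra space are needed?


Output array size: 262 (to store sorted result)
Count array size: 139 (one slot per possible value, range 0 to 138)
Total extra space = 262 + 139 = 401


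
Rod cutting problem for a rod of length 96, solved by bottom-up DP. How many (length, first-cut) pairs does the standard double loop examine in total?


For each subproblem length i = 1..96, the inner loop considers i possible first cuts.
Total = 1 + 2 + ... + 96
= 96*(96+1)/2
= 96*97/2 = 4656


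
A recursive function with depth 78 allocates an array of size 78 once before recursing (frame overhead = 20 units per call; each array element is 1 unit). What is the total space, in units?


Array allocation: 78 units (allocated once)
Stack frames: 78 deep * 20 per frame = 1560 units
Total = 78 + 1560 = 1638


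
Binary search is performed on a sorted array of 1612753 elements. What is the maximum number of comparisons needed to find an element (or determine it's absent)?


Binary search halves the search space each comparison:
  Step 1: search space = 1612753 -> 806376
  Step 2: search space = 806376 -> 403188
  Step 3: search space = 403188 -> 201594
  Step 4: search space = 201594 -> 100797
  Step 5: search space = 100797 -> 50398
  Step 6: search space = 50398 -> 25199
  Step 7: search space = 25199 -> 12599
  Step 8: search space = 12599 -> 6299
  Step 9: search space = 6299 -> 3149
  Step 10: search space = 3149 -> 1574
  Step 11: search space = 1574 -> 787
  Step 12: search space = 787 -> 393
  Step 13: search space = 393 -> 196
  Step 14: search space = 196 -> 98
  Step 15: search space = 98 -> 49
  Step 16: search space = 49 -> 24
  Step 17: search space = 24 -> 12
  Step 18: search space = 12 -> 6
  Step 19: search space = 6 -> 3
  Step 20: search space = 3 -> 1
  Step 21: search space = 1 (final check)
Maximum comparisons = floor(log2(1612753)) + 1 = 20 + 1 = 21


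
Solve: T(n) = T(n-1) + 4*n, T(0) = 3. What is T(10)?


Expanding the recurrence:
T(10) = T(9) + 4*10
       = T(8) + 4*9 + 4*10
       ...
       = T(0) + 4*(1 + 2 + ... + 10)
       = 3 + 4 * 10*11/2
       = 3 + 4 * 55
       = 3 + 220 = 223


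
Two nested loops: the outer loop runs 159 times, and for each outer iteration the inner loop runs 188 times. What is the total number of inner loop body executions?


Outer loop: 159 iterations
Inner loop: 188 iterations per outer iteration
Total = 159 * 188 = 29892


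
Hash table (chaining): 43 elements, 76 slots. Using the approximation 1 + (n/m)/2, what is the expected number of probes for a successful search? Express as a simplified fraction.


Computing expected probes:
alpha = 43/76
= 1 + alpha/2
= 1 + 43/(2*76)
= (2*76 + 43) / (2*76)
= 195/152


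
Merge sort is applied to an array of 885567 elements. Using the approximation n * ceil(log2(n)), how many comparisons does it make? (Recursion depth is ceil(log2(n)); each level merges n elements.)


Merge sort divides the array into halves recursively.
Number of levels = ceil(log2(885567)) = 20
At each level, approximately n = 885567 comparisons are needed for merging.
Total comparisons ~ n * ceil(log2(n)) = 885567 * 20 = 17711340


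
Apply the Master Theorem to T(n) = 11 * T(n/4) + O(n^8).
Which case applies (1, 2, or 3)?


The Master Theorem: T(n) = a*T(n/b) + O(n^c)
  a = 11, b = 4, c = 8
log_b(a) = log_4(11) ~ 1.73
Compare b^c with a: 4^8 = 65536 > 11, so c > log_b(a).
Since c > log_b(a), Case 3 applies.
T(n) = O(n^8)
Master Theorem case = 3


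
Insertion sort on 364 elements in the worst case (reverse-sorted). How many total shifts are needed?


In the worst case (reverse-sorted), each element shifts past all previous:
  Element 1: 1 shifts
  Element 2: 2 shifts
  Element 3: 3 shifts
  Element 4: 4 shifts
  Element 5: 5 shifts
  ...
  Element 363: 363 shifts
Total = 1 + 2 + ... + 363
= 364*(364-1)/2 = 66066


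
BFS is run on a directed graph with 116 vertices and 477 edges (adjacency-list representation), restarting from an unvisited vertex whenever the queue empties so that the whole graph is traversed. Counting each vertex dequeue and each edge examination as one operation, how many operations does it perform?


A full BFS traversal dequeues each vertex exactly once and examines each directed edge exactly once.
V = 116 (vertex processing cost)
E = 477 (edge examination cost)
Total operations proportional to V + E = 116 + 477 = 593


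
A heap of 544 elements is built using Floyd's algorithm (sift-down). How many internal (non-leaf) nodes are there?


Leaf nodes occupy roughly half the array.
Sift-down is called for each internal node, starting from the last one.
Internal nodes = floor(n/2) = floor(544/2) = 272


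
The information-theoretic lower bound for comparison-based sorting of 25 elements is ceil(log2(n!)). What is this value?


A binary decision tree of height h has at most 2^h leaves and needs at least n! of them, so h >= ceil(log2(n!)).
Compute 25! as a running product:
  x2 = 2, x3 = 6, x4 = 24, x5 = 120
  x6 = 720, x7 = 5040, x8 = 40320, x9 = 362880
  x10 = 3628800, x11 = 39916800, x12 = 479001600, x13 = 6227020800
  x14 = 87178291200, x15 = 1307674368000, x16 = 20922789888000, x17 = 355687428096000
  x18 = 6402373705728000, x19 = 121645100408832000, x20 = 2432902008176640000, x21 = 51090942171709440000
  x22 = 1124000727777607680000, x23 = 25852016738884976640000, x24 = 620448401733239439360000, x25 = 15511210043330985984000000
25! = 15511210043330985984000000
Bracket between powers of 2:
  2^83 = 9671406556917033397649408 < 15511210043330985984000000 <= 19342813113834066795298816 = 2^84
So ceil(log2(25!)) = 84


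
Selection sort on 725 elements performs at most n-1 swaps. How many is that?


Each of the 724 passes places one element in its final position.
Pass 1: swap minimum into position 0
Pass 2: swap minimum of remaining into position 1
...
Pass 724: last two elements, one swap
Maximum swaps = 725 - 1 = 724


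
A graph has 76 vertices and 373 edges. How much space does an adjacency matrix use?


Adjacency matrix: V x V grid of entries
Space = V^2 = 76^2 = 76 * 76 = 5776


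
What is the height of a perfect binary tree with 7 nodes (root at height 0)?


A perfect binary tree with 7 nodes:
  7 = 2^3 - 1
  Levels: 0, 1, ..., 2
  Height = 2


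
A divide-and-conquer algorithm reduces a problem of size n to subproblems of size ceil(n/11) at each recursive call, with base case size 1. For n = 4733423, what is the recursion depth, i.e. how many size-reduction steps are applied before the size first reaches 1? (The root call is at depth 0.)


Each step divides the size by 11 (rounding up); after k steps the size is ceil(n/11^k), which equals 1 exactly when 11^k >= n.
So the depth is the smallest k with 11^k >= 4733423, i.e. ceil(log_11(4733423)).
11^6 = 1771561 < 4733423 <= 19487171 = 11^7
Recursion depth = 7


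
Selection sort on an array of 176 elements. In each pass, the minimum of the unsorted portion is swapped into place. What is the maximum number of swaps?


Selection sort performs one swap per pass:
  Pass 1: find min in positions 0 to 175, swap with position 0
  Pass 2: find min in positions 1 to 175, swap with position 1
  Pass 3: find min in positions 2 to 175, swap with position 2
  Pass 4: find min in positions 3 to 175, swap with position 3
  Pass 5: find min in positions 4 to 175, swap with position 4
  ... (170 more passes)
Total passes (and swaps) = n - 1 = 176 - 1 = 175


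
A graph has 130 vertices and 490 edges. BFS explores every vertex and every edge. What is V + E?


A full BFS traversal dequeues each vertex once and examines each edge once.
Vertex visits: 130
Edge visits: 490
V + E = 130 + 490 = 620


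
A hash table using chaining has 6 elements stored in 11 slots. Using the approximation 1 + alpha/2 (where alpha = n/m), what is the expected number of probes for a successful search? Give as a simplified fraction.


Load factor alpha = n/m = 6/11
Expected probes = 1 + alpha/2 = 1 + 6/(2*11)
= 1 + 6/22
= 22/22 + 6/22
= 28/22
Simplify: 14/11


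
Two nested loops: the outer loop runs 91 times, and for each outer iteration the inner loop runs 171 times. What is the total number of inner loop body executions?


Outer loop: 91 iterations
Inner loop: 171 iterations per outer iteration
Total = 91 * 171 = 15561


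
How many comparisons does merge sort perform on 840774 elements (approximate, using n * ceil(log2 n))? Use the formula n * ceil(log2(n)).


Recursion depth: ceil(log2(840774)) = 20
Each recursion level merges n = 840774 elements
Total = 840774 * 20 = 16815480


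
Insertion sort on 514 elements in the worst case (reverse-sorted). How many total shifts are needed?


In the worst case (reverse-sorted), each element shifts past all previous:
  Element 1: 1 shifts
  Element 2: 2 shifts
  Element 3: 3 shifts
  Element 4: 4 shifts
  Element 5: 5 shifts
  ...
  Element 513: 513 shifts
Total = 1 + 2 + ... + 513
= 514*(514-1)/2 = 131841


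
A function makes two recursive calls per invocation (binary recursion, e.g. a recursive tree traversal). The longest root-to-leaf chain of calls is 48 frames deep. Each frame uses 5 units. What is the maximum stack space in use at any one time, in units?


Binary recursion: the two calls run one after the other, so only one root-to-leaf chain of frames is on the stack at a time.
Maximum depth (longest chain) = 48 frames
Each frame = 5 units
Max stack space = 48 * 5 = 240


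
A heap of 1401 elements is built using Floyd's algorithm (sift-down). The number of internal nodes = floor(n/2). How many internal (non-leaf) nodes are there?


Leaf nodes occupy roughly half the array.
Sift-down is called for each internal node, starting from the last one.
Internal nodes = floor(n/2) = floor(1401/2) = 700


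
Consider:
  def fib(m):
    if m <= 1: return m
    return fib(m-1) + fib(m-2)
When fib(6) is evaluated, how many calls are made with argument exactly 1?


Let N(m) = number of times fib(m) is called while evaluating fib(6).
N(6) = 1 (the initial call).
N(5) = 1 (only fib(6) calls it).
For 1 <= m <= 4: fib(m) is called by fib(m+1) and fib(m+2), so
  N(m) = N(m+1) + N(m+2).
fib(0) is called only by fib(2), so N(0) = N(2).
Walk down from m=6:
  N(6)=1, N(5)=1, N(4)=2, N(3)=3, N(2)=5, N(1)=8
N(1) = 8


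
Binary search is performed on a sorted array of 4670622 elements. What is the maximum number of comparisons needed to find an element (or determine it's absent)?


Binary search halves the search space each comparison:
  Step 1: search space = 4670622 -> 2335311
  Step 2: search space = 2335311 -> 1167655
  Step 3: search space = 1167655 -> 583827
  Step 4: search space = 583827 -> 291913
  Step 5: search space = 291913 -> 145956
  Step 6: search space = 145956 -> 72978
  Step 7: search space = 72978 -> 36489
  Step 8: search space = 36489 -> 18244
  Step 9: search space = 18244 -> 9122
  Step 10: search space = 9122 -> 4561
  Step 11: search space = 4561 -> 2280
  Step 12: search space = 2280 -> 1140
  Step 13: search space = 1140 -> 570
  Step 14: search space = 570 -> 285
  Step 15: search space = 285 -> 142
  Step 16: search space = 142 -> 71
  Step 17: search space = 71 -> 35
  Step 18: search space = 35 -> 17
  Step 19: search space = 17 -> 8
  Step 20: search space = 8 -> 4
  Step 21: search space = 4 -> 2
  Step 22: search space = 2 -> 1
  Step 23: search space = 1 (final check)
Maximum comparisons = floor(log2(4670622)) + 1 = 22 + 1 = 23


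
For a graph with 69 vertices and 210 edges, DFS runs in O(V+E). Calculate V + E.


A full DFS traversal visits each vertex once and examines each edge once.
V = 69
E = 210
Sum = 69 + 210 = 279


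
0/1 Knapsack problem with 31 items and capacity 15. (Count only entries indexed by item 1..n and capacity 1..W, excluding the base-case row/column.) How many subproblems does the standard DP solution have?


The DP table is indexed by (item, capacity).
Rows: 31 items
Columns: 15 capacity values (1 to W)
Total subproblems = 31 * 15 = 465


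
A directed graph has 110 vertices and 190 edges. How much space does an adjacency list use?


Adjacency list: one list head per vertex + one entry per edge
Vertex heads: 110
Edge entries: 190
Total = 110 + 190 = 300


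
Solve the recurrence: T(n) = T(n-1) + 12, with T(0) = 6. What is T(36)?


Unrolling the recurrence:
T(36) = T(35) + 12
       = T(34) + 12 + 12
       = T(33) + 12*3
       ...
       = T(0) + 12*36
       = 6 + 432 = 438


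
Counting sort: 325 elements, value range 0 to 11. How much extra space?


n = 325 (output array)
k = 12 (count array for 12 distinct values)
Extra space = 325 + 12 = 337


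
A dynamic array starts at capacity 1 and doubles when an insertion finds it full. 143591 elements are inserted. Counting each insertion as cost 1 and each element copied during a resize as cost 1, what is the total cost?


n = 143591
Insertion costs: 143591
Resizes copy 1, 2, 4, ... up to the largest power of 2 that is <= n-1 = 143590, i.e. 131072.
Copy costs = 1 + 2 + 4 + 8 + 16 + 32 + 64 + 128 + 256 + 512 + 1024 + 2048 + 4096 + 8192 + 16384 + 32768 + 65536 + 131072 = 262143
Total = 143591 + 262143 = 405734


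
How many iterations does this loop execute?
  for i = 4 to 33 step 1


The loop variable i takes values starting at 4 and increments by 1 each iteration.
Sequence: i = 4, 5, 6, 7, 8, 9, 10, 11, 12, ...
The upper bound 33 is inclusive, so the count is floor((last - first) / step) + 1:
floor((33 - 4) / 1) + 1 = floor(29/1) + 1 = 29 + 1 = 30


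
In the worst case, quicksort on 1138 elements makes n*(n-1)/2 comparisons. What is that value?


Sum of comparisons per partition:
1137 + 1136 + ... + 1 + 0
= 1138 * (1138 - 1) / 2
= 1138 * 1137 / 2
= 646953


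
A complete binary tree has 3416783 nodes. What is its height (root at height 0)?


In a complete binary tree, level k holds nodes 2^k .. 2^(k+1)-1 (1-indexed).
Height = floor(log2(n)) = floor(log2(3416783)) = 21
Check: 2^21 = 2097152 <= 3416783 < 4194304 = 2^22


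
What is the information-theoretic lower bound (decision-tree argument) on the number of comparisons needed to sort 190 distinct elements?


A binary decision tree of height h has at most 2^h leaves and needs at least n! of them, so h >= ceil(log2(n!)).
190! is far too large to multiply out, so use Stirling's series:
  ln(n!) ~ n ln n - n + (1/2) ln(2 pi n) + 1/(12n)  (error below 1/(360 n^3), negligible here)
  ln(190) = 5.2470241
  n ln n = 190 * 5.2470241 = 996.9346
  (1/2) ln(2 pi * 190) = (1/2) ln(1193.8052) = 3.5425
  1/(12*190) = 0.0004
  ln(190!) ~ 996.9346 - 190 + 3.5425 + 0.0004 = 810.4775
Convert to base 2: log2(190!) = 810.4775 / ln 2 = 810.4775 / 0.69314718 = 1169.2719
ceil(1169.2719) = 1170


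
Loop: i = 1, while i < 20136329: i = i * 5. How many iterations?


i multiplies by 5 each step:
i = 1 -> 5 -> 25 -> 125 -> 625 -> 3125 -> 15625 -> 78125 -> 390625 -> 1953125 -> 9765625 -> 48828125 (stop)
Iterations = ceil(log_5(20136329)) = 11


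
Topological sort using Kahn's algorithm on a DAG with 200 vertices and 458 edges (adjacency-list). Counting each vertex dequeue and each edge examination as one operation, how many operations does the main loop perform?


Kahn's algorithm:
  1. Compute in-degrees: O(V + E)
  2. Process queue: each vertex dequeued once (O(V))
     each edge examined once (O(E))
Total = V + E = 200 + 458 = 658


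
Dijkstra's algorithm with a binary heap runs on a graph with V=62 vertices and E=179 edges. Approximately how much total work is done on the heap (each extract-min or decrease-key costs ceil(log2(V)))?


Dijkstra with a binary heap: each vertex is extracted once, each edge may relax once.
Each heap operation costs O(log V).
V + E = 62 + 179 = 241
ceil(log2(62)) = 6 (since 2^5 = 32 < 62 <= 64 = 2^6)
Total heap work = (V+E) * ceil(log2(V)) = 241 * 6 = 1446


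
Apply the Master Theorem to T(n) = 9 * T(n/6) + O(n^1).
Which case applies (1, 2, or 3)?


The Master Theorem: T(n) = a*T(n/b) + O(n^c)
  a = 9, b = 6, c = 1
log_b(a) = log_6(9) ~ 1.226
Compare b^c with a: 6^1 = 6 < 9, so c < log_b(a).
Since c < log_b(a), Case 1 applies.
T(n) = O(n^(log_6 9)) ~ O(n^1.226)
Master Theorem case = 1


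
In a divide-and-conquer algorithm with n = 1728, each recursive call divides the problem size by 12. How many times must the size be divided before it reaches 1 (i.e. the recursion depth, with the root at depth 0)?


Number of divisions = log_12(1728)
Sizes: 1728 -> 144 -> 12 -> 1 (3 divisions)
Recursion depth = 3


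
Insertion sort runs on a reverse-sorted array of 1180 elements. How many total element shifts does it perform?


Sum of shifts = 1 + 2 + 3 + ... + 1179
= 1180 * 1179 / 2
= 1391220 / 2
= 695610


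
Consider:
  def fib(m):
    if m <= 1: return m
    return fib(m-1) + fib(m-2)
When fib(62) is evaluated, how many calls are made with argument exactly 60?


Let N(m) = number of times fib(m) is called while evaluating fib(62).
N(62) = 1 (the initial call).
N(61) = 1 (only fib(62) calls it).
For 1 <= m <= 60: fib(m) is called by fib(m+1) and fib(m+2), so
  N(m) = N(m+1) + N(m+2).
fib(0) is called only by fib(2), so N(0) = N(2).
Walk down from m=62:
  N(62)=1, N(61)=1, N(60)=2
N(60) = 2


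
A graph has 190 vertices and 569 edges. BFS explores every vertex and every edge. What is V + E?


A full BFS traversal dequeues each vertex once and examines each edge once.
Vertex visits: 190
Edge visits: 569
V + E = 190 + 569 = 759


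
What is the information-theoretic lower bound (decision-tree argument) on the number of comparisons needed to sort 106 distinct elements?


A binary decision tree of height h has at most 2^h leaves and needs at least n! of them, so h >= ceil(log2(n!)).
106! is far too large to multiply out, so use Stirling's series:
  ln(n!) ~ n ln n - n + (1/2) ln(2 pi n) + 1/(12n)  (error below 1/(360 n^3), negligible here)
  ln(106) = 4.6634391
  n ln n = 106 * 4.6634391 = 494.3245
  (1/2) ln(2 pi * 106) = (1/2) ln(666.0176) = 3.2507
  1/(12*106) = 0.0008
  ln(106!) ~ 494.3245 - 106 + 3.2507 + 0.0008 = 391.5760
Convert to base 2: log2(106!) = 391.5760 / ln 2 = 391.5760 / 0.69314718 = 564.9248
ceil(564.9248) = 565


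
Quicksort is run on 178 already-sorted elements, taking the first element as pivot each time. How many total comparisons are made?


Sum of comparisons per partition:
177 + 176 + ... + 1 + 0
= 178 * (178 - 1) / 2
= 178 * 177 / 2
= 15753


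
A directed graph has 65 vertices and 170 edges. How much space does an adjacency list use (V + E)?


Adjacency list: one list head per vertex + one entry per edge
Vertex heads: 65
Edge entries: 170
Total = 65 + 170 = 235


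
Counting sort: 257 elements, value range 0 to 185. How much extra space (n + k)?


n = 257 (output array)
k = 186 (count array for 186 distinct values)
Extra space = 257 + 186 = 443


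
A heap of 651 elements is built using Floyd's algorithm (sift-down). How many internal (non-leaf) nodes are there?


Leaf nodes occupy roughly half the array.
Sift-down is called for each internal node, starting from the last one.
Internal nodes = floor(n/2) = floor(651/2) = 325


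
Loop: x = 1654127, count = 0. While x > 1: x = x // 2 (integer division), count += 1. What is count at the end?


The variable x halves each step:
x = 1654127 -> 827063 -> 413531 -> 206765 -> 103382 -> 51691 -> 25845 -> 12922 -> 6461 -> 3230 -> 1615 -> 807 -> 403 -> 201 -> 100 -> 50 -> 25 -> 12 -> 6 -> 3 -> 1
Number of halvings = floor(log2(1654127)) = 20


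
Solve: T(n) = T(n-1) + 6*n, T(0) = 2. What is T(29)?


Expanding the recurrence:
T(29) = T(28) + 6*29
       = T(27) + 6*28 + 6*29
       ...
       = T(0) + 6*(1 + 2 + ... + 29)
       = 2 + 6 * 29*30/2
       = 2 + 6 * 435
       = 2 + 2610 = 2612


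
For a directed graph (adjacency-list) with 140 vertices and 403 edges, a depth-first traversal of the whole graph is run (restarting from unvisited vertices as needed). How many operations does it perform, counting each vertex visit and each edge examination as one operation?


A full DFS traversal visits each vertex once and examines each edge once.
V = 140
E = 403
Sum = 140 + 403 = 543


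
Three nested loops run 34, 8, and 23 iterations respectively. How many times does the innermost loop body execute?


Loop 1 (outermost): 34 iterations
Loop 2 (middle): 8 iterations per outer
Loop 3 (innermost): 23 iterations per middle
Total = 34 * 8 * 23 = 6256


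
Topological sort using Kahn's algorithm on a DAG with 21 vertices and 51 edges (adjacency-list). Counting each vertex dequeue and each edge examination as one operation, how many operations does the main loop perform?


Kahn's algorithm:
  1. Compute in-degrees: O(V + E)
  2. Process queue: each vertex dequeued once (O(V))
     each edge examined once (O(E))
Total = V + E = 21 + 51 = 72


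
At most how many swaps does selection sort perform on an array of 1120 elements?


Each of the 1119 passes places one element in its final position.
Pass 1: swap minimum into position 0
Pass 2: swap minimum of remaining into position 1
...
Pass 1119: last two elements, one swap
Maximum swaps = 1120 - 1 = 1119


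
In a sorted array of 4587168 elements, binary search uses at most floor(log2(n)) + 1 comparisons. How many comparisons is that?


Halving sequence: 4587168 -> 2293584 -> 1146792 -> 573396 -> 286698 -> 143349 -> 71674 -> 35837 -> 17918 -> 8959 -> 4479 -> 2239 -> 1119 -> 559 -> 279 -> 139 -> 69 -> 34 -> 17 -> 8 -> 4 -> 2 -> 1
Number of halvings = 22
Max comparisons = 22 + 1 = 23


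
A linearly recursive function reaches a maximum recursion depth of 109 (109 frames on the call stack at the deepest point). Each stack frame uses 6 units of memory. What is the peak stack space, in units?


Maximum recursion depth = 109 frames
Memory per frame = 6 units
Total stack space = depth * frame_size
= 109 * 6 = 654


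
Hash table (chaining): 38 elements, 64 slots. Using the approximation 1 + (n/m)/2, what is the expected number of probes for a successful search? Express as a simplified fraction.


Computing expected probes:
alpha = 38/64
= 1 + alpha/2
= 1 + 38/(2*64)
= (2*64 + 38) / (2*64)
= 166/128 = 83/64


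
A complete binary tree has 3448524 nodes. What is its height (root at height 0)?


In a complete binary tree, level k holds nodes 2^k .. 2^(k+1)-1 (1-indexed).
Height = floor(log2(n)) = floor(log2(3448524)) = 21
Check: 2^21 = 2097152 <= 3448524 < 4194304 = 2^22


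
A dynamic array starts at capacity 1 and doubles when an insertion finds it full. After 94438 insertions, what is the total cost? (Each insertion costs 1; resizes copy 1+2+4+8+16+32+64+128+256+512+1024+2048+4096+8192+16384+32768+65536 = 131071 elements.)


Insertion cost: 94438 (one per element)
Resizes occur just before inserting elements 2, 3, 5, 9, ...
Elements copied at each resize: 1 + 2 + 4 + 8 + 16 + 32 + 64 + 128 + 256 + 512 + 1024 + 2048 + 4096 + 8192 + 16384 + 32768 + 65536
Sum of copies = 131071 (geometric series: 2^k - 1)
Total = 94438 + 131071 = 225509


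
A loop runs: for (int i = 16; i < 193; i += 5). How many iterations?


Loop starts at i = 16, increments by 5, stops when i >= 193.
Number of iterations = ceil((193 - 16) / 5)
= ceil(177 / 5)
= 36


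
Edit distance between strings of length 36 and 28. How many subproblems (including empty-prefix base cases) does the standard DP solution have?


The table includes base cases (empty prefixes).
Rows: (m+1) = 37
Columns: (n+1) = 29
Total = 37 * 29 = 1073


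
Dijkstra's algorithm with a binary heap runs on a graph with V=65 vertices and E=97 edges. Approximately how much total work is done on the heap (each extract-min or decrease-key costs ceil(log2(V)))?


Dijkstra with a binary heap: each vertex is extracted once, each edge may relax once.
Each heap operation costs O(log V).
V + E = 65 + 97 = 162
ceil(log2(65)) = 7 (since 2^6 = 64 < 65 <= 128 = 2^7)
Total heap work = (V+E) * ceil(log2(V)) = 162 * 7 = 1134


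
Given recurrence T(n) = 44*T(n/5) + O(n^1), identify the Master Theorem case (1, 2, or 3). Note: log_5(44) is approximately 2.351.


Master Theorem parameters: a=44, b=5, c=1
log_b(a) = 2.351
Compare b^c with a: 5^1 = 5 < 44, so c < log_b(a).
Comparing c=1 vs log_b(a)=2.351:
1 < 2.351 => Case 1
Result: T(n) = O(n^(log_5 44)) ~ O(n^2.351)
Master Theorem case = 1


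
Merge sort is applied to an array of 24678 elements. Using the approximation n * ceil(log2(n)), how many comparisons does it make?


Merge sort divides the array into halves recursively.
Number of levels = ceil(log2(24678)) = 15
At each level, approximately n = 24678 comparisons are needed for merging.
Total comparisons ~ n * ceil(log2(n)) = 24678 * 15 = 370170


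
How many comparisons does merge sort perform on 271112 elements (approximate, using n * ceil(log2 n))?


Recursion depth: ceil(log2(271112)) = 19
Each recursion level merges n = 271112 elements
Total = 271112 * 19 = 5151128


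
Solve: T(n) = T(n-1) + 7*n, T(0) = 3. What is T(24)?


Expanding the recurrence:
T(24) = T(23) + 7*24
       = T(22) + 7*23 + 7*24
       ...
       = T(0) + 7*(1 + 2 + ... + 24)
       = 3 + 7 * 24*25/2
       = 3 + 7 * 300
       = 3 + 2100 = 2103


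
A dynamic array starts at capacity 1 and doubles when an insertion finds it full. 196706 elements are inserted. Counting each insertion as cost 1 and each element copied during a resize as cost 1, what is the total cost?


n = 196706
Insertion costs: 196706
Resizes copy 1, 2, 4, ... up to the largest power of 2 that is <= n-1 = 196705, i.e. 131072.
Copy costs = 1 + 2 + 4 + 8 + 16 + 32 + 64 + 128 + 256 + 512 + 1024 + 2048 + 4096 + 8192 + 16384 + 32768 + 65536 + 131072 = 262143
Total = 196706 + 262143 = 458849


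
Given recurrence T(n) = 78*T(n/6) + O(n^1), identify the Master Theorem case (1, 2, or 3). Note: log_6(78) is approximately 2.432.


Master Theorem parameters: a=78, b=6, c=1
log_b(a) = 2.432
Compare b^c with a: 6^1 = 6 < 78, so c < log_b(a).
Comparing c=1 vs log_b(a)=2.432:
1 < 2.432 => Case 1
Result: T(n) = O(n^(log_6 78)) ~ O(n^2.432)
Master Theorem case = 1


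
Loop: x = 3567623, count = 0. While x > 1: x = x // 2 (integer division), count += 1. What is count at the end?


The variable x halves each step:
x = 3567623 -> 1783811 -> 891905 -> 445952 -> 222976 -> 111488 -> 55744 -> 27872 -> 13936 -> 6968 -> 3484 -> 1742 -> 871 -> 435 -> 217 -> 108 -> 54 -> 27 -> 13 -> 6 -> 3 -> 1
Number of halvings = floor(log2(3567623)) = 21


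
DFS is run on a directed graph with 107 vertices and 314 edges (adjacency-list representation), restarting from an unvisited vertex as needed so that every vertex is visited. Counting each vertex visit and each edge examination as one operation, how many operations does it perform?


A full DFS traversal processes each vertex exactly once (push/pop on stack).
Each directed edge is examined once.
V = 107, E = 314
V + E = 421


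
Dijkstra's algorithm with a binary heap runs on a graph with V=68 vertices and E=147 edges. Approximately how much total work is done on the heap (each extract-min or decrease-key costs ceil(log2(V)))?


Dijkstra with a binary heap: each vertex is extracted once, each edge may relax once.
Each heap operation costs O(log V).
V + E = 68 + 147 = 215
ceil(log2(68)) = 7 (since 2^6 = 64 < 68 <= 128 = 2^7)
Total heap work = (V+E) * ceil(log2(V)) = 215 * 7 = 1505


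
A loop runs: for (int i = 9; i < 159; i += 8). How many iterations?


Loop starts at i = 9, increments by 8, stops when i >= 159.
Number of iterations = ceil((159 - 9) / 8)
= ceil(150 / 8)
= 19


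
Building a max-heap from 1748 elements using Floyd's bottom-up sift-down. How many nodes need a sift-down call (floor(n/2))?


In a heap of 1748 elements (0-indexed array):
  Last element index: 1747
  Parent of last element: floor((1747 - 1) / 2) = 873
  Internal nodes: indices 0 to 873
  Count = floor(1748/2) = 874


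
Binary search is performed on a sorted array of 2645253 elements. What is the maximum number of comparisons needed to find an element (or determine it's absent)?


Binary search halves the search space each comparison:
  Step 1: search space = 2645253 -> 1322626
  Step 2: search space = 1322626 -> 661313
  Step 3: search space = 661313 -> 330656
  Step 4: search space = 330656 -> 165328
  Step 5: search space = 165328 -> 82664
  Step 6: search space = 82664 -> 41332
  Step 7: search space = 41332 -> 20666
  Step 8: search space = 20666 -> 10333
  Step 9: search space = 10333 -> 5166
  Step 10: search space = 5166 -> 2583
  Step 11: search space = 2583 -> 1291
  Step 12: search space = 1291 -> 645
  Step 13: search space = 645 -> 322
  Step 14: search space = 322 -> 161
  Step 15: search space = 161 -> 80
  Step 16: search space = 80 -> 40
  Step 17: search space = 40 -> 20
  Step 18: search space = 20 -> 10
  Step 19: search space = 10 -> 5
  Step 20: search space = 5 -> 2
  Step 21: search space = 2 -> 1
  Step 22: search space = 1 (final check)
Maximum comparisons = floor(log2(2645253)) + 1 = 21 + 1 = 22


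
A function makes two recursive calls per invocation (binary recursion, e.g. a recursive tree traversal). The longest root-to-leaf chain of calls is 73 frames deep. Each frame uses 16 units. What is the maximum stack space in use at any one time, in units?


Binary recursion: the two calls run one after the other, so only one root-to-leaf chain of frames is on the stack at a time.
Maximum depth (longest chain) = 73 frames
Each frame = 16 units
Max stack space = 73 * 16 = 1168


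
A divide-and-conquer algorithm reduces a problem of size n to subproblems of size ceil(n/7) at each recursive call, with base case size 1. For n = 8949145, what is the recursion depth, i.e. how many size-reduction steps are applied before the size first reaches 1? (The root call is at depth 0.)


Each step divides the size by 7 (rounding up); after k steps the size is ceil(n/7^k), which equals 1 exactly when 7^k >= n.
So the depth is the smallest k with 7^k >= 8949145, i.e. ceil(log_7(8949145)).
7^8 = 5764801 < 8949145 <= 40353607 = 7^9
Recursion depth = 9


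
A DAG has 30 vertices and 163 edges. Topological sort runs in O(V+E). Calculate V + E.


V = 30 (vertex processing)
E = 163 (edge processing)
V + E = 30 + 163 = 193


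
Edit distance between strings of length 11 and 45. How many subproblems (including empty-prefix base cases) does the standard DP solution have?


The table includes base cases (empty prefixes).
Rows: (m+1) = 12
Columns: (n+1) = 46
Total = 12 * 46 = 552


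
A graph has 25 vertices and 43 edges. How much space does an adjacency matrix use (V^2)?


Adjacency matrix: V x V grid of entries
Space = V^2 = 25^2 = 25 * 25 = 625


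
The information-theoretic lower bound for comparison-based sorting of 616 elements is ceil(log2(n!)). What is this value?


A binary decision tree of height h has at most 2^h leaves and needs at least n! of them, so h >= ceil(log2(n!)).
616! is far too large to multiply out, so use Stirling's series:
  ln(n!) ~ n ln n - n + (1/2) ln(2 pi n) + 1/(12n)  (error below 1/(360 n^3), negligible here)
  ln(616) = 6.4232470
  n ln n = 616 * 6.4232470 = 3956.7202
  (1/2) ln(2 pi * 616) = (1/2) ln(3870.4421) = 4.1306
  1/(12*616) = 0.0001
  ln(616!) ~ 3956.7202 - 616 + 4.1306 + 0.0001 = 3344.8509
Convert to base 2: log2(616!) = 3344.8509 / ln 2 = 3344.8509 / 0.69314718 = 4825.5998
ceil(4825.5998) = 4826


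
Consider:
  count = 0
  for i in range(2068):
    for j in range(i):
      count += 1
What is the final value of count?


For each i, the inner loop runs i times:
  i=0: inner runs 0 times
  i=1: inner runs 1 time
  i=2: inner runs 2 times
  i=3: inner runs 3 times
  i=4: inner runs 4 times
  i=5: inner runs 5 times
  i=6: inner runs 6 times
  i=7: inner runs 7 times
  ...
Total = 0 + 1 + 2 + ... + 2067 = 2068*(2068-1)/2 = 2137278


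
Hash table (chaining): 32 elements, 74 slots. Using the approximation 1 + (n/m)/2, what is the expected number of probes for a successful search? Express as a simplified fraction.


Computing expected probes:
alpha = 32/74
= 1 + alpha/2
= 1 + 32/(2*74)
= (2*74 + 32) / (2*74)
= 180/148 = 45/37


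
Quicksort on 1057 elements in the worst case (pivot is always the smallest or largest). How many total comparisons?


In the worst case, each partition step picks the worst pivot:
  Partition 1: 1056 comparisons (n-1 elements to compare)
  Partition 2: 1055 comparisons
  Partition 3: 1054 comparisons
  Partition 4: 1053 comparisons
  Partition 5: 1052 comparisons
  ...
  Last partition: 0 comparisons
Total = (n-1) + (n-2) + ... + 1 + 0 = n*(n-1)/2
= 1057*1056/2 = 558096


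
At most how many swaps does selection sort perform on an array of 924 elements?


Each of the 923 passes places one element in its final position.
Pass 1: swap minimum into position 0
Pass 2: swap minimum of remaining into position 1
...
Pass 923: last two elements, one swap
Maximum swaps = 924 - 1 = 923


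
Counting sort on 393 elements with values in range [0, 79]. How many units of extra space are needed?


Output array size: 393 (to store sorted result)
Count array size: 80 (one slot per possible value, range 0 to 79)
Total extra space = 393 + 80 = 473


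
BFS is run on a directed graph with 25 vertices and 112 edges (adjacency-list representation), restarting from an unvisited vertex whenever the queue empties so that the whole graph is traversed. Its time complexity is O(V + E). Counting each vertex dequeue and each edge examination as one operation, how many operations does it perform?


A full BFS traversal dequeues each vertex exactly once and examines each directed edge exactly once.
V = 25 (vertex processing cost)
E = 112 (edge examination cost)
Total operations proportional to V + E = 25 + 112 = 137


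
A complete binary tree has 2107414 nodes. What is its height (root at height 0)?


In a complete binary tree, level k holds nodes 2^k .. 2^(k+1)-1 (1-indexed).
Height = floor(log2(n)) = floor(log2(2107414)) = 21
Check: 2^21 = 2097152 <= 2107414 < 4194304 = 2^22


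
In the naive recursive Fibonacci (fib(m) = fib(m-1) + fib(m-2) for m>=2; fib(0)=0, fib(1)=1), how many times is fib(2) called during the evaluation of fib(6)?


Let N(m) = number of times fib(m) is called while evaluating fib(6).
N(6) = 1 (the initial call).
N(5) = 1 (only fib(6) calls it).
For 1 <= m <= 4: fib(m) is called by fib(m+1) and fib(m+2), so
  N(m) = N(m+1) + N(m+2).
fib(0) is called only by fib(2), so N(0) = N(2).
Walk down from m=6:
  N(6)=1, N(5)=1, N(4)=2, N(3)=3, N(2)=5
N(2) = 5


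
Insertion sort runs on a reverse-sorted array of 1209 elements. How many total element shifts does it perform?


Sum of shifts = 1 + 2 + 3 + ... + 1208
= 1209 * 1208 / 2
= 1460472 / 2
= 730236


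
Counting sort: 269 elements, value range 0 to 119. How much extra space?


n = 269 (output array)
k = 120 (count array for 120 distinct values)
Extra space = 269 + 120 = 389


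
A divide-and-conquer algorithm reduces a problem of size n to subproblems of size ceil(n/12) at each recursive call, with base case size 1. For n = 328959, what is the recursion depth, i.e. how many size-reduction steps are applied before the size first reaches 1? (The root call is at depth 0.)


Each step divides the size by 12 (rounding up); after k steps the size is ceil(n/12^k), which equals 1 exactly when 12^k >= n.
So the depth is the smallest k with 12^k >= 328959, i.e. ceil(log_12(328959)).
12^5 = 248832 < 328959 <= 2985984 = 12^6
Recursion depth = 6


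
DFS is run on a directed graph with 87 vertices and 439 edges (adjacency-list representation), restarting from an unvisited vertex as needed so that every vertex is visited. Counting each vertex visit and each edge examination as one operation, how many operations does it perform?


A full DFS traversal processes each vertex exactly once (push/pop on stack).
Each directed edge is examined once.
V = 87, E = 439
V + E = 526


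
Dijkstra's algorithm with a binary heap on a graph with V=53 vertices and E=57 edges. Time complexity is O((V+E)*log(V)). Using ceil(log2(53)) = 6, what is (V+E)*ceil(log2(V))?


Dijkstra with a binary heap: each vertex is extracted once, each edge may relax once.
Each heap operation costs O(log V).
V + E = 53 + 57 = 110
ceil(log2(53)) = 6 (since 2^5 = 32 < 53 <= 64 = 2^6)
Total heap work = (V+E) * ceil(log2(V)) = 110 * 6 = 660


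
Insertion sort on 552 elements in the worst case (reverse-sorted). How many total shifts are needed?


In the worst case (reverse-sorted), each element shifts past all previous:
  Element 1: 1 shifts
  Element 2: 2 shifts
  Element 3: 3 shifts
  Element 4: 4 shifts
  Element 5: 5 shifts
  ...
  Element 551: 551 shifts
Total = 1 + 2 + ... + 551
= 552*(552-1)/2 = 152076


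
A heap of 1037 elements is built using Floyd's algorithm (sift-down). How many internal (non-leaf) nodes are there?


Leaf nodes occupy roughly half the array.
Sift-down is called for each internal node, starting from the last one.
Internal nodes = floor(n/2) = floor(1037/2) = 518


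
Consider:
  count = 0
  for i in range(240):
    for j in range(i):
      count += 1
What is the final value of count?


For each i, the inner loop runs i times:
  i=0: inner runs 0 times
  i=1: inner runs 1 time
  i=2: inner runs 2 times
  i=3: inner runs 3 times
  i=4: inner runs 4 times
  i=5: inner runs 5 times
  i=6: inner runs 6 times
  i=7: inner runs 7 times
  ...
Total = 0 + 1 + 2 + ... + 239 = 240*(240-1)/2 = 28680


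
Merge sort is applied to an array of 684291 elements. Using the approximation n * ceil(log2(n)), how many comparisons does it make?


Merge sort divides the array into halves recursively.
Number of levels = ceil(log2(684291)) = 20
At each level, approximately n = 684291 comparisons are needed for merging.
Total comparisons ~ n * ceil(log2(n)) = 684291 * 20 = 13685820


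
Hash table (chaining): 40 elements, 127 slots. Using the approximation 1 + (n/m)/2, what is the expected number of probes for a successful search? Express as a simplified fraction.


Computing expected probes:
alpha = 40/127
= 1 + alpha/2
= 1 + 40/(2*127)
= (2*127 + 40) / (2*127)
= 294/254 = 147/127


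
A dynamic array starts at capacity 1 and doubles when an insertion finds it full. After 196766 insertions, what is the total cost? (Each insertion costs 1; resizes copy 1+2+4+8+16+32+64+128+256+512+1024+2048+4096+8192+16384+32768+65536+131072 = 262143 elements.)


Insertion cost: 196766 (one per element)
Resizes occur just before inserting elements 2, 3, 5, 9, ...
Elements copied at each resize: 1 + 2 + 4 + 8 + 16 + 32 + 64 + 128 + 256 + 512 + 1024 + 2048 + 4096 + 8192 + 16384 + 32768 + 65536 + 131072
Sum of copies = 262143 (geometric series: 2^k - 1)
Total = 196766 + 262143 = 458909
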